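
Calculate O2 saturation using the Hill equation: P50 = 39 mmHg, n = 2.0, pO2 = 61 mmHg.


Y = pO2^n / (P50^n + pO2^n)
Y = 61^2.0 / (39^2.0 + 61^2.0)
Y = 70.98%

70.98%


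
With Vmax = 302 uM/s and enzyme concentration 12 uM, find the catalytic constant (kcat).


kcat = Vmax / [E]t
kcat = 302 / 12
kcat = 25.1667 s^-1

25.1667 s^-1


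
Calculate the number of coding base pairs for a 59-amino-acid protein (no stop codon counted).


Each amino acid = 1 codon = 3 bp
bp = 59 * 3 = 177 bp

177 bp


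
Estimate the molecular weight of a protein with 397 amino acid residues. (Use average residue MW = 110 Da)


MW = n_residues * 110 Da
MW = 397 * 110
MW = 43670 Da

43670 Da


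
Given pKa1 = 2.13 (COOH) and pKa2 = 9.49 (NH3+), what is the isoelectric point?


pI = (pKa1 + pKa2) / 2
pI = (2.13 + 9.49) / 2
pI = 5.81

5.81


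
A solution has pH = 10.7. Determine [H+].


[H+] = 10^(-pH)
[H+] = 10^(-10.7)
[H+] = 1.995e-11 M

1.995e-11 M


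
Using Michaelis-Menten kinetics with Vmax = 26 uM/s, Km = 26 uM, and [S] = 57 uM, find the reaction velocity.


v = Vmax * [S] / (Km + [S])
v = 26 * 57 / (26 + 57)
v = 17.8554 uM/s

17.8554 uM/s


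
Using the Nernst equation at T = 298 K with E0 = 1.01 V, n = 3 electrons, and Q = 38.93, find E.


E = E0 - (RT/nF) * ln(Q)
E = 1.01 - (8.314 * 298 / (3 * 96485)) * ln(38.93)
E = 0.9787 V

0.9787 V


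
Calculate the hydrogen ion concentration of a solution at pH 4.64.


[H+] = 10^(-pH)
[H+] = 10^(-4.64)
[H+] = 2.291e-05 M

2.291e-05 M


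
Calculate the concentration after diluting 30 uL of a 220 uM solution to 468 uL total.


C2 = C1 * V1 / V2
C2 = 220 * 30 / 468
C2 = 14.1026 uM

14.1026 uM


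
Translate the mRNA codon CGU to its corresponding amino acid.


Standard genetic code lookup.
Codon CGU -> Arg

Arg


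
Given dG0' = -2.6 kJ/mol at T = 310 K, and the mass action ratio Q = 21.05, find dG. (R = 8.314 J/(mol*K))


dG = dG0' + RT * ln(Q) / 1000
dG = -2.6 + 8.314 * 310 * ln(21.05) / 1000
dG = 5.2529 kJ/mol

5.2529 kJ/mol


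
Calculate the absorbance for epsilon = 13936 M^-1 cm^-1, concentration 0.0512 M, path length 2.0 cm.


A = epsilon * c * l
A = 13936 * 0.0512 * 2.0
A = 1427.0464

1427.0464


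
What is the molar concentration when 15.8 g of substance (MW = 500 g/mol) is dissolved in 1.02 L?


C = (mass / MW) / volume
C = (15.8 / 500) / 1.02
C = 0.031 M

0.031 M


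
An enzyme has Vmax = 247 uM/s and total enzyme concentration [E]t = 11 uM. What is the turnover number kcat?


kcat = Vmax / [E]t
kcat = 247 / 11
kcat = 22.4545 s^-1

22.4545 s^-1


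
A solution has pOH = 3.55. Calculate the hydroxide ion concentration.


[OH-] = 10^(-pOH)
[OH-] = 10^(-3.55)
[OH-] = 2.818e-04 M

2.818e-04 M


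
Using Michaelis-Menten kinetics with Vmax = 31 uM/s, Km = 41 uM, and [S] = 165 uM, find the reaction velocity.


v = Vmax * [S] / (Km + [S])
v = 31 * 165 / (41 + 165)
v = 24.8301 uM/s

24.8301 uM/s


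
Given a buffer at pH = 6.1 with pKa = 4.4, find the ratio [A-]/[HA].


[A-]/[HA] = 10^(pH - pKa)
= 10^(6.1 - 4.4)
= 50.1187

50.1187


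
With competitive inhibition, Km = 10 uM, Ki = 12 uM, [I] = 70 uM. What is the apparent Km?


Km_app = Km * (1 + [I]/Ki)
Km_app = 10 * (1 + 70/12)
Km_app = 68.3333 uM

68.3333 uM


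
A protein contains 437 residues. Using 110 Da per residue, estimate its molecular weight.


MW = n_residues * 110 Da
MW = 437 * 110
MW = 48070 Da

48070 Da


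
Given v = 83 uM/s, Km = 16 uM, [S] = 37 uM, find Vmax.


Vmax = v * (Km + [S]) / [S]
Vmax = 83 * (16 + 37) / 37
Vmax = 118.8919 uM/s

118.8919 uM/s


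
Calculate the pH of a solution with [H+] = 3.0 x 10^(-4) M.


pH = -log10([H+])
pH = -log10(3.0 x 10^(-4))
pH = 3.5229

3.5229


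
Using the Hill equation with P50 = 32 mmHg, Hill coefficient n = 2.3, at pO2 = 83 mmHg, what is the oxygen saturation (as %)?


Y = pO2^n / (P50^n + pO2^n)
Y = 83^2.3 / (32^2.3 + 83^2.3)
Y = 89.95%

89.95%


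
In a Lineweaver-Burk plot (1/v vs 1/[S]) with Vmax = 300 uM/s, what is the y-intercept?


y-intercept = 1/Vmax
= 1/300
= 0.0033 s/uM

0.0033 s/uM


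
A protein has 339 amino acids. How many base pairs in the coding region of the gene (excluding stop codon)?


Each amino acid = 1 codon = 3 bp
bp = 339 * 3 = 1017 bp

1017 bp


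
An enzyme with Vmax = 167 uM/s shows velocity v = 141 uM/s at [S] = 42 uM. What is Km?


Km = [S] * (Vmax - v) / v
Km = 42 * (167 - 141) / 141
Km = 7.7447 uM

7.7447 uM


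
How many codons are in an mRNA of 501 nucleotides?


codons = nucleotides / 3
codons = 501 / 3 = 167

167


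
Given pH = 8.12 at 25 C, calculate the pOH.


pOH = 14 - pH
pOH = 14 - 8.12
pOH = 5.88

5.88


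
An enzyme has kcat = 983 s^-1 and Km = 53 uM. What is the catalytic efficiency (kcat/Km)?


Catalytic efficiency = kcat / Km
= 983 / 53
= 18.5472 uM^-1*s^-1

18.5472 uM^-1*s^-1


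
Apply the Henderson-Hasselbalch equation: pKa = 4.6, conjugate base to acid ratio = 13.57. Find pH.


pH = pKa + log10([A-]/[HA])
pH = 4.6 + log10(13.57)
pH = 5.7326

5.7326


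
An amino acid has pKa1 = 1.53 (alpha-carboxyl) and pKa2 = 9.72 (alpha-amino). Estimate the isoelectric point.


pI = (pKa1 + pKa2) / 2
pI = (1.53 + 9.72) / 2
pI = 5.625

5.625


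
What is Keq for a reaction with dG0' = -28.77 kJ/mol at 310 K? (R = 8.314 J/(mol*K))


Keq = exp(-dG0 * 1000 / (R * T))
Keq = exp(-(-28.77) * 1000 / (8.314 * 310))
Keq = 70450.9211

70450.9211


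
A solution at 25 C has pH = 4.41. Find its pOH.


pOH = 14 - pH
pOH = 14 - 4.41
pOH = 9.59

9.59


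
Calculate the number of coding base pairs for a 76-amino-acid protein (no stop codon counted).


Each amino acid = 1 codon = 3 bp
bp = 76 * 3 = 228 bp

228 bp


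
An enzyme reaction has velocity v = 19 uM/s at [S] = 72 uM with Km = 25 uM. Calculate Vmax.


Vmax = v * (Km + [S]) / [S]
Vmax = 19 * (25 + 72) / 72
Vmax = 25.5972 uM/s

25.5972 uM/s


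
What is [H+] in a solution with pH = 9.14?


[H+] = 10^(-pH)
[H+] = 10^(-9.14)
[H+] = 7.244e-10 M

7.244e-10 M


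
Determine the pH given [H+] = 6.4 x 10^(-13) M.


pH = -log10([H+])
pH = -log10(6.4 x 10^(-13))
pH = 12.1938

12.1938


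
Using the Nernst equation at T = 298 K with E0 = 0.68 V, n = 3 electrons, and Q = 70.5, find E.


E = E0 - (RT/nF) * ln(Q)
E = 0.68 - (8.314 * 298 / (3 * 96485)) * ln(70.5)
E = 0.6436 V

0.6436 V


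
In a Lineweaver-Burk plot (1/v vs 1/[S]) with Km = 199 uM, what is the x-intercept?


x-intercept = -1/Km
= -1/199
= -0.005 1/uM

-0.005 1/uM


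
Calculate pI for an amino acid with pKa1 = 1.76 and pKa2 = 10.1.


pI = (pKa1 + pKa2) / 2
pI = (1.76 + 10.1) / 2
pI = 5.93

5.93


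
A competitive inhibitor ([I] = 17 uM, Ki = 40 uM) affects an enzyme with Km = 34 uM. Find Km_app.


Km_app = Km * (1 + [I]/Ki)
Km_app = 34 * (1 + 17/40)
Km_app = 48.45 uM

48.45 uM


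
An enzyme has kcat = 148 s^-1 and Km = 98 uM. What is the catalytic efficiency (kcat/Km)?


Catalytic efficiency = kcat / Km
= 148 / 98
= 1.5102 uM^-1*s^-1

1.5102 uM^-1*s^-1


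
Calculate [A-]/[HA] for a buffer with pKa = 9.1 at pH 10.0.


[A-]/[HA] = 10^(pH - pKa)
= 10^(10.0 - 9.1)
= 7.9433

7.9433


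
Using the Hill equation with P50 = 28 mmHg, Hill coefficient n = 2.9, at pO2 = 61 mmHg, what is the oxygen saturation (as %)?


Y = pO2^n / (P50^n + pO2^n)
Y = 61^2.9 / (28^2.9 + 61^2.9)
Y = 90.54%

90.54%


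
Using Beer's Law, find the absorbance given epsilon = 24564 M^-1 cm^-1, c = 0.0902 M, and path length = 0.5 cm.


A = epsilon * c * l
A = 24564 * 0.0902 * 0.5
A = 1107.8364

1107.8364


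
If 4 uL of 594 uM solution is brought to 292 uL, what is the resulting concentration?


C2 = C1 * V1 / V2
C2 = 594 * 4 / 292
C2 = 8.137 uM

8.137 uM


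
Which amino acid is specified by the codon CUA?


Standard genetic code lookup.
Codon CUA -> Leu

Leu


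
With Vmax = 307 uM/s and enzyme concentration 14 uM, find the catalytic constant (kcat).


kcat = Vmax / [E]t
kcat = 307 / 14
kcat = 21.9286 s^-1

21.9286 s^-1


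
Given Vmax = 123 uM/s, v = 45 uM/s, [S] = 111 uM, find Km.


Km = [S] * (Vmax - v) / v
Km = 111 * (123 - 45) / 45
Km = 192.4 uM

192.4 uM


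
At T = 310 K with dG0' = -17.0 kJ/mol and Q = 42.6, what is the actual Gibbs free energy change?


dG = dG0' + RT * ln(Q) / 1000
dG = -17.0 + 8.314 * 310 * ln(42.6) / 1000
dG = -7.3302 kJ/mol

-7.3302 kJ/mol


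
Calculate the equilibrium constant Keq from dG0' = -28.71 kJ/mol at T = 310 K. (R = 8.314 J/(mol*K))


Keq = exp(-dG0 * 1000 / (R * T))
Keq = exp(-(-28.71) * 1000 / (8.314 * 310))
Keq = 68829.7798

68829.7798


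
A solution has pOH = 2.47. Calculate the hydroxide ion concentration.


[OH-] = 10^(-pOH)
[OH-] = 10^(-2.47)
[OH-] = 0.0034 M

0.0034 M


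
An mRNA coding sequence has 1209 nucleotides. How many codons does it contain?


codons = nucleotides / 3
codons = 1209 / 3 = 403

403


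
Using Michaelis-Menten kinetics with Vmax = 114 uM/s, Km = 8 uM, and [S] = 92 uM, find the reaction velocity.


v = Vmax * [S] / (Km + [S])
v = 114 * 92 / (8 + 92)
v = 104.88 uM/s

104.88 uM/s


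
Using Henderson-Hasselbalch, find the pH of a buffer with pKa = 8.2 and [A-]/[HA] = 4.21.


pH = pKa + log10([A-]/[HA])
pH = 8.2 + log10(4.21)
pH = 8.8243

8.8243


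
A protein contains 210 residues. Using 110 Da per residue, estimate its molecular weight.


MW = n_residues * 110 Da
MW = 210 * 110
MW = 23100 Da

23100 Da


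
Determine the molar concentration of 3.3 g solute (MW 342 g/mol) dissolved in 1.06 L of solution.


C = (mass / MW) / volume
C = (3.3 / 342) / 1.06
C = 0.0091 M

0.0091 M


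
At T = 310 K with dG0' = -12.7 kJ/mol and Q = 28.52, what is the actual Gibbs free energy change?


dG = dG0' + RT * ln(Q) / 1000
dG = -12.7 + 8.314 * 310 * ln(28.52) / 1000
dG = -4.0644 kJ/mol

-4.0644 kJ/mol


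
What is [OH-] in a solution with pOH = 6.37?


[OH-] = 10^(-pOH)
[OH-] = 10^(-6.37)
[OH-] = 4.266e-07 M

4.266e-07 M


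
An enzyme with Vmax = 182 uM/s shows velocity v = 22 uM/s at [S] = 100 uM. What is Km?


Km = [S] * (Vmax - v) / v
Km = 100 * (182 - 22) / 22
Km = 727.2727 uM

727.2727 uM


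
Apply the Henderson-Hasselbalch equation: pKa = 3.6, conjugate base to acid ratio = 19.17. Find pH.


pH = pKa + log10([A-]/[HA])
pH = 3.6 + log10(19.17)
pH = 4.8826

4.8826


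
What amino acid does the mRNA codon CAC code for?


Standard genetic code lookup.
Codon CAC -> His

His


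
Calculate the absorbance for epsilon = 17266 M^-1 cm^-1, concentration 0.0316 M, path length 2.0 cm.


A = epsilon * c * l
A = 17266 * 0.0316 * 2.0
A = 1091.2112

1091.2112


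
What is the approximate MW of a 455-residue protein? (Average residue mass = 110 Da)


MW = n_residues * 110 Da
MW = 455 * 110
MW = 50050 Da

50050 Da


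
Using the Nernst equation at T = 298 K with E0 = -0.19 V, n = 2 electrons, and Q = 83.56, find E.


E = E0 - (RT/nF) * ln(Q)
E = -0.19 - (8.314 * 298 / (2 * 96485)) * ln(83.56)
E = -0.2468 V

-0.2468 V


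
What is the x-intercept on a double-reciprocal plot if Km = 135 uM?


x-intercept = -1/Km
= -1/135
= -0.0074 1/uM

-0.0074 1/uM


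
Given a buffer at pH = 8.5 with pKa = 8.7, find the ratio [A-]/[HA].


[A-]/[HA] = 10^(pH - pKa)
= 10^(8.5 - 8.7)
= 0.631

0.631


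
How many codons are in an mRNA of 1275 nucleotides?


codons = nucleotides / 3
codons = 1275 / 3 = 425

425


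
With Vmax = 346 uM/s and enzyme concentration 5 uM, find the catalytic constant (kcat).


kcat = Vmax / [E]t
kcat = 346 / 5
kcat = 69.2 s^-1

69.2 s^-1


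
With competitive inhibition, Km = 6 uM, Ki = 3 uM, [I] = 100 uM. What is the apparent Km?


Km_app = Km * (1 + [I]/Ki)
Km_app = 6 * (1 + 100/3)
Km_app = 206.0 uM

206.0 uM


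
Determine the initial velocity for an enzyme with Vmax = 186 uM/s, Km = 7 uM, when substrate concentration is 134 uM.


v = Vmax * [S] / (Km + [S])
v = 186 * 134 / (7 + 134)
v = 176.766 uM/s

176.766 uM/s


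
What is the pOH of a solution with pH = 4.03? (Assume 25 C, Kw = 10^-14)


pOH = 14 - pH
pOH = 14 - 4.03
pOH = 9.97

9.97


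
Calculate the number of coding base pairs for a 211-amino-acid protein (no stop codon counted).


Each amino acid = 1 codon = 3 bp
bp = 211 * 3 = 633 bp

633 bp


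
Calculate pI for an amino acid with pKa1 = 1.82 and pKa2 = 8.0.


pI = (pKa1 + pKa2) / 2
pI = (1.82 + 8.0) / 2
pI = 4.91

4.91


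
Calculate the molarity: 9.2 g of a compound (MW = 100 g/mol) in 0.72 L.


C = (mass / MW) / volume
C = (9.2 / 100) / 0.72
C = 0.1278 M

0.1278 M


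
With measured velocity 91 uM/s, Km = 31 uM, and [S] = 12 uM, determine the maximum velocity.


Vmax = v * (Km + [S]) / [S]
Vmax = 91 * (31 + 12) / 12
Vmax = 326.0833 uM/s

326.0833 uM/s


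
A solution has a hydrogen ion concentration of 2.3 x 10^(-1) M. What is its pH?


pH = -log10([H+])
pH = -log10(2.3 x 10^(-1))
pH = 0.6383

0.6383


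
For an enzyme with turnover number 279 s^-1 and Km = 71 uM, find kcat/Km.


Catalytic efficiency = kcat / Km
= 279 / 71
= 3.9296 uM^-1*s^-1

3.9296 uM^-1*s^-1


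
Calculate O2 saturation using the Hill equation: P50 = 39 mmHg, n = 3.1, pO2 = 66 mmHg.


Y = pO2^n / (P50^n + pO2^n)
Y = 66^3.1 / (39^3.1 + 66^3.1)
Y = 83.63%

83.63%


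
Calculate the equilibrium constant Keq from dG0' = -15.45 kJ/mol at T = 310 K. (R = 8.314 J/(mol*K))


Keq = exp(-dG0 * 1000 / (R * T))
Keq = exp(-(-15.45) * 1000 / (8.314 * 310))
Keq = 401.2371

401.2371


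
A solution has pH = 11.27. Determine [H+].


[H+] = 10^(-pH)
[H+] = 10^(-11.27)
[H+] = 5.370e-12 M

5.370e-12 M


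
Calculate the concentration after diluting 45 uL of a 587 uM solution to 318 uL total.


C2 = C1 * V1 / V2
C2 = 587 * 45 / 318
C2 = 83.066 uM

83.066 uM


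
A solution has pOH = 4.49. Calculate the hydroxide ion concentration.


[OH-] = 10^(-pOH)
[OH-] = 10^(-4.49)
[OH-] = 3.236e-05 M

3.236e-05 M


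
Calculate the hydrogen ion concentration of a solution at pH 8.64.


[H+] = 10^(-pH)
[H+] = 10^(-8.64)
[H+] = 2.291e-09 M

2.291e-09 M


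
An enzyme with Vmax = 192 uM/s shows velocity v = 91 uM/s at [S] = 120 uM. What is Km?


Km = [S] * (Vmax - v) / v
Km = 120 * (192 - 91) / 91
Km = 133.1868 uM

133.1868 uM


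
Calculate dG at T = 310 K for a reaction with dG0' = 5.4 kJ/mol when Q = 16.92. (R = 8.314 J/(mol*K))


dG = dG0' + RT * ln(Q) / 1000
dG = 5.4 + 8.314 * 310 * ln(16.92) / 1000
dG = 12.69 kJ/mol

12.69 kJ/mol


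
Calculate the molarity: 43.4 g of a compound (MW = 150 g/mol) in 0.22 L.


C = (mass / MW) / volume
C = (43.4 / 150) / 0.22
C = 1.3152 M

1.3152 M


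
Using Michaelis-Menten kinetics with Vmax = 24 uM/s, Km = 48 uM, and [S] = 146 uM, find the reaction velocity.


v = Vmax * [S] / (Km + [S])
v = 24 * 146 / (48 + 146)
v = 18.0619 uM/s

18.0619 uM/s


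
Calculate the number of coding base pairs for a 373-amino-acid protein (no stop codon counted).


Each amino acid = 1 codon = 3 bp
bp = 373 * 3 = 1119 bp

1119 bp


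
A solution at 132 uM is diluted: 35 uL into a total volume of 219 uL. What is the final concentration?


C2 = C1 * V1 / V2
C2 = 132 * 35 / 219
C2 = 21.0959 uM

21.0959 uM


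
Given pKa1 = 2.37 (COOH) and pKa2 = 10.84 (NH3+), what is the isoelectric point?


pI = (pKa1 + pKa2) / 2
pI = (2.37 + 10.84) / 2
pI = 6.605

6.605


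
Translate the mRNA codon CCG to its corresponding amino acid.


Standard genetic code lookup.
Codon CCG -> Pro

Pro


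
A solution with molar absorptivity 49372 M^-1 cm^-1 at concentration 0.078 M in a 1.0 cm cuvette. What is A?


A = epsilon * c * l
A = 49372 * 0.078 * 1.0
A = 3851.016

3851.016


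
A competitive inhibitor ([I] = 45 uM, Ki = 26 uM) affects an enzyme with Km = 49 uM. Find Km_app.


Km_app = Km * (1 + [I]/Ki)
Km_app = 49 * (1 + 45/26)
Km_app = 133.8077 uM

133.8077 uM


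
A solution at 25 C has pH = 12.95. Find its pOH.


pOH = 14 - pH
pOH = 14 - 12.95
pOH = 1.05

1.05


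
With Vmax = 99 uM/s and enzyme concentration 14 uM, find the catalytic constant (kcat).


kcat = Vmax / [E]t
kcat = 99 / 14
kcat = 7.0714 s^-1

7.0714 s^-1


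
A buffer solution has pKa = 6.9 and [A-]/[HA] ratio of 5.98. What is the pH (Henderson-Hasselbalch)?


pH = pKa + log10([A-]/[HA])
pH = 6.9 + log10(5.98)
pH = 7.6767

7.6767


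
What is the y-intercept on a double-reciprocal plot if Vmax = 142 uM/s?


y-intercept = 1/Vmax
= 1/142
= 0.007 s/uM

0.007 s/uM


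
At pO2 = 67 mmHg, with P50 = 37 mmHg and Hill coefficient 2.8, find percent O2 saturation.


Y = pO2^n / (P50^n + pO2^n)
Y = 67^2.8 / (37^2.8 + 67^2.8)
Y = 84.06%

84.06%


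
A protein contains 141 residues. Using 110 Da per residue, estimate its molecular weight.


MW = n_residues * 110 Da
MW = 141 * 110
MW = 15510 Da

15510 Da


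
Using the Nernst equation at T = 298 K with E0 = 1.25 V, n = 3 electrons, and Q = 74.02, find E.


E = E0 - (RT/nF) * ln(Q)
E = 1.25 - (8.314 * 298 / (3 * 96485)) * ln(74.02)
E = 1.2132 V

1.2132 V


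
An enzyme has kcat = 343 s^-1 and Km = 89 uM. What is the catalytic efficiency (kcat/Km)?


Catalytic efficiency = kcat / Km
= 343 / 89
= 3.8539 uM^-1*s^-1

3.8539 uM^-1*s^-1


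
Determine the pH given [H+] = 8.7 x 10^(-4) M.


pH = -log10([H+])
pH = -log10(8.7 x 10^(-4))
pH = 3.0605

3.0605


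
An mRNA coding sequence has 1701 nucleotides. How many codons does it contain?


codons = nucleotides / 3
codons = 1701 / 3 = 567

567


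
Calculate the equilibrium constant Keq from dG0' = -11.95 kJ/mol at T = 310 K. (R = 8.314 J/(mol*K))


Keq = exp(-dG0 * 1000 / (R * T))
Keq = exp(-(-11.95) * 1000 / (8.314 * 310))
Keq = 103.1891

103.1891


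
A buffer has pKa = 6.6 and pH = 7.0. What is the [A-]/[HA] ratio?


[A-]/[HA] = 10^(pH - pKa)
= 10^(7.0 - 6.6)
= 2.5119

2.5119


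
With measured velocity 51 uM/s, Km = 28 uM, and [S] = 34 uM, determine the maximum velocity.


Vmax = v * (Km + [S]) / [S]
Vmax = 51 * (28 + 34) / 34
Vmax = 93.0 uM/s

93.0 uM/s


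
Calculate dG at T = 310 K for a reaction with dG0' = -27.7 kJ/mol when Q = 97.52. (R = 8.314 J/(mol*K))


dG = dG0' + RT * ln(Q) / 1000
dG = -27.7 + 8.314 * 310 * ln(97.52) / 1000
dG = -15.8956 kJ/mol

-15.8956 kJ/mol


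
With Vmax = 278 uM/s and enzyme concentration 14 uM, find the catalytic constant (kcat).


kcat = Vmax / [E]t
kcat = 278 / 14
kcat = 19.8571 s^-1

19.8571 s^-1


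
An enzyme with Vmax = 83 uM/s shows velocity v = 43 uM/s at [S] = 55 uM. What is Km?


Km = [S] * (Vmax - v) / v
Km = 55 * (83 - 43) / 43
Km = 51.1628 uM

51.1628 uM


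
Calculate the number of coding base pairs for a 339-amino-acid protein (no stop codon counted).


Each amino acid = 1 codon = 3 bp
bp = 339 * 3 = 1017 bp

1017 bp


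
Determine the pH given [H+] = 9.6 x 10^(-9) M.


pH = -log10([H+])
pH = -log10(9.6 x 10^(-9))
pH = 8.0177

8.0177


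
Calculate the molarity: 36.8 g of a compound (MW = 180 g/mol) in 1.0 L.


C = (mass / MW) / volume
C = (36.8 / 180) / 1.0
C = 0.2044 M

0.2044 M


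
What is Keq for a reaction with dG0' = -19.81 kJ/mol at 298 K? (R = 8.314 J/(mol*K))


Keq = exp(-dG0 * 1000 / (R * T))
Keq = exp(-(-19.81) * 1000 / (8.314 * 298))
Keq = 2968.2603

2968.2603


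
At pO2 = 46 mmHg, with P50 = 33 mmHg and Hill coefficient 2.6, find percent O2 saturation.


Y = pO2^n / (P50^n + pO2^n)
Y = 46^2.6 / (33^2.6 + 46^2.6)
Y = 70.34%

70.34%


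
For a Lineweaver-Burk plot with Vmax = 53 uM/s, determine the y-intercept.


y-intercept = 1/Vmax
= 1/53
= 0.0189 s/uM

0.0189 s/uM


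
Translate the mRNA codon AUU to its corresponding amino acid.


Standard genetic code lookup.
Codon AUU -> Ile

Ile


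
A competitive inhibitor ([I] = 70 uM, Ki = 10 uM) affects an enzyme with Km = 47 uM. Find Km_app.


Km_app = Km * (1 + [I]/Ki)
Km_app = 47 * (1 + 70/10)
Km_app = 376.0 uM

376.0 uM


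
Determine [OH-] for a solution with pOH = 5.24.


[OH-] = 10^(-pOH)
[OH-] = 10^(-5.24)
[OH-] = 5.754e-06 M

5.754e-06 M


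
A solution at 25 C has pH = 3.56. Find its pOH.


pOH = 14 - pH
pOH = 14 - 3.56
pOH = 10.44

10.44


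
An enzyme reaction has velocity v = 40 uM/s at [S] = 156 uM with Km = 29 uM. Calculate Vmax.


Vmax = v * (Km + [S]) / [S]
Vmax = 40 * (29 + 156) / 156
Vmax = 47.4359 uM/s

47.4359 uM/s


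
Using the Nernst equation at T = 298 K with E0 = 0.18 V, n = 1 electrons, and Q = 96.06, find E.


E = E0 - (RT/nF) * ln(Q)
E = 0.18 - (8.314 * 298 / (1 * 96485)) * ln(96.06)
E = 0.0628 V

0.0628 V


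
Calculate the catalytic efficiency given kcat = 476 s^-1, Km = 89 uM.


Catalytic efficiency = kcat / Km
= 476 / 89
= 5.3483 uM^-1*s^-1

5.3483 uM^-1*s^-1


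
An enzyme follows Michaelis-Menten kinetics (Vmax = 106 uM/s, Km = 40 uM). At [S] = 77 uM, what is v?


v = Vmax * [S] / (Km + [S])
v = 106 * 77 / (40 + 77)
v = 69.7607 uM/s

69.7607 uM/s


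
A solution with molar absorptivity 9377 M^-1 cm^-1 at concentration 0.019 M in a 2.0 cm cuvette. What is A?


A = epsilon * c * l
A = 9377 * 0.019 * 2.0
A = 356.326

356.326


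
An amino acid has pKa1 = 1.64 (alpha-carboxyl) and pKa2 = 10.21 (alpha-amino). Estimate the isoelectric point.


pI = (pKa1 + pKa2) / 2
pI = (1.64 + 10.21) / 2
pI = 5.925

5.925


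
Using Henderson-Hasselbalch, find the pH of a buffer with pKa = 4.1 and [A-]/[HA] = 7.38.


pH = pKa + log10([A-]/[HA])
pH = 4.1 + log10(7.38)
pH = 4.9681

4.9681


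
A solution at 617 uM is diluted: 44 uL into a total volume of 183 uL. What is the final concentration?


C2 = C1 * V1 / V2
C2 = 617 * 44 / 183
C2 = 148.3497 uM

148.3497 uM


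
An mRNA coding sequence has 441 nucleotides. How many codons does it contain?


codons = nucleotides / 3
codons = 441 / 3 = 147

147


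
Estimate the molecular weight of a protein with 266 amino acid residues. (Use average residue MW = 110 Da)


MW = n_residues * 110 Da
MW = 266 * 110
MW = 29260 Da

29260 Da


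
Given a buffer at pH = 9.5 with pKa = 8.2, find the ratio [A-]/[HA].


[A-]/[HA] = 10^(pH - pKa)
= 10^(9.5 - 8.2)
= 19.9526

19.9526


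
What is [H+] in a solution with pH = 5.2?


[H+] = 10^(-pH)
[H+] = 10^(-5.2)
[H+] = 6.310e-06 M

6.310e-06 M


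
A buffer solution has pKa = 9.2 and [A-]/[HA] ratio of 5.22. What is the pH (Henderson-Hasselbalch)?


pH = pKa + log10([A-]/[HA])
pH = 9.2 + log10(5.22)
pH = 9.9177

9.9177


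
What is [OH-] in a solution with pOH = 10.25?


[OH-] = 10^(-pOH)
[OH-] = 10^(-10.25)
[OH-] = 5.623e-11 M

5.623e-11 M


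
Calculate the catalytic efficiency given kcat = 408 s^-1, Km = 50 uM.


Catalytic efficiency = kcat / Km
= 408 / 50
= 8.16 uM^-1*s^-1

8.16 uM^-1*s^-1


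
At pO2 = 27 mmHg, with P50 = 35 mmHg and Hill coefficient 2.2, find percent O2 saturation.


Y = pO2^n / (P50^n + pO2^n)
Y = 27^2.2 / (35^2.2 + 27^2.2)
Y = 36.1%

36.1%


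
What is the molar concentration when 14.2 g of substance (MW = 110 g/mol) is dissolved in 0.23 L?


C = (mass / MW) / volume
C = (14.2 / 110) / 0.23
C = 0.5613 M

0.5613 M


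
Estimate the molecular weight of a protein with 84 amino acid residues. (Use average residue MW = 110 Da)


MW = n_residues * 110 Da
MW = 84 * 110
MW = 9240 Da

9240 Da


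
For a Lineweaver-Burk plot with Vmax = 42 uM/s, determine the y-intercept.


y-intercept = 1/Vmax
= 1/42
= 0.0238 s/uM

0.0238 s/uM


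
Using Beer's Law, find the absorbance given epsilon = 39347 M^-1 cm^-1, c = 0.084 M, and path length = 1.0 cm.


A = epsilon * c * l
A = 39347 * 0.084 * 1.0
A = 3305.148

3305.148


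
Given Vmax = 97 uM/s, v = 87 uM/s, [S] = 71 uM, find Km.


Km = [S] * (Vmax - v) / v
Km = 71 * (97 - 87) / 87
Km = 8.1609 uM

8.1609 uM


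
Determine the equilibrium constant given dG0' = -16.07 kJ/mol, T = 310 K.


Keq = exp(-dG0 * 1000 / (R * T))
Keq = exp(-(-16.07) * 1000 / (8.314 * 310))
Keq = 510.3571

510.3571


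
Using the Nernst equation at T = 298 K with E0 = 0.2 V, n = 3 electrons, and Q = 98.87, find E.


E = E0 - (RT/nF) * ln(Q)
E = 0.2 - (8.314 * 298 / (3 * 96485)) * ln(98.87)
E = 0.1607 V

0.1607 V


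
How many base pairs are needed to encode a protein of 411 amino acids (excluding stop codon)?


Each amino acid = 1 codon = 3 bp
bp = 411 * 3 = 1233 bp

1233 bp


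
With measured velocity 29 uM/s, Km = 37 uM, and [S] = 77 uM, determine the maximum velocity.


Vmax = v * (Km + [S]) / [S]
Vmax = 29 * (37 + 77) / 77
Vmax = 42.9351 uM/s

42.9351 uM/s


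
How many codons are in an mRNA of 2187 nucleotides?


codons = nucleotides / 3
codons = 2187 / 3 = 729

729


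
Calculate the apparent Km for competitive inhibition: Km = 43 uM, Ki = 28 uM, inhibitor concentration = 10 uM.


Km_app = Km * (1 + [I]/Ki)
Km_app = 43 * (1 + 10/28)
Km_app = 58.3571 uM

58.3571 uM


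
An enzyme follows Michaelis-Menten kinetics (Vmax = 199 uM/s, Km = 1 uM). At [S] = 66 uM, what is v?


v = Vmax * [S] / (Km + [S])
v = 199 * 66 / (1 + 66)
v = 196.0299 uM/s

196.0299 uM/s


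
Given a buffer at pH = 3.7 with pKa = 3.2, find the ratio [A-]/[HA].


[A-]/[HA] = 10^(pH - pKa)
= 10^(3.7 - 3.2)
= 3.1623

3.1623


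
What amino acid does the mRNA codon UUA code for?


Standard genetic code lookup.
Codon UUA -> Leu

Leu


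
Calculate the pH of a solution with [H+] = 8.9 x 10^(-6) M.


pH = -log10([H+])
pH = -log10(8.9 x 10^(-6))
pH = 5.0506

5.0506


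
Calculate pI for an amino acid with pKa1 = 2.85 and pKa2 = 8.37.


pI = (pKa1 + pKa2) / 2
pI = (2.85 + 8.37) / 2
pI = 5.61

5.61


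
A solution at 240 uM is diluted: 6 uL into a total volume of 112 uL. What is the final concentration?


C2 = C1 * V1 / V2
C2 = 240 * 6 / 112
C2 = 12.8571 uM

12.8571 uM


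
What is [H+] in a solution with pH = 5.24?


[H+] = 10^(-pH)
[H+] = 10^(-5.24)
[H+] = 5.754e-06 M

5.754e-06 M


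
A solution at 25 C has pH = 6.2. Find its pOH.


pOH = 14 - pH
pOH = 14 - 6.2
pOH = 7.8

7.8


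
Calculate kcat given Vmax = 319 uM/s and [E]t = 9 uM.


kcat = Vmax / [E]t
kcat = 319 / 9
kcat = 35.4444 s^-1

35.4444 s^-1


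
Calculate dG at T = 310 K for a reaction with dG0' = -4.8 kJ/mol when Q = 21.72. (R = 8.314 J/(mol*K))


dG = dG0' + RT * ln(Q) / 1000
dG = -4.8 + 8.314 * 310 * ln(21.72) / 1000
dG = 3.1337 kJ/mol

3.1337 kJ/mol


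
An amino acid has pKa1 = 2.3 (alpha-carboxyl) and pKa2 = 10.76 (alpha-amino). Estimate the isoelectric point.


pI = (pKa1 + pKa2) / 2
pI = (2.3 + 10.76) / 2
pI = 6.53

6.53


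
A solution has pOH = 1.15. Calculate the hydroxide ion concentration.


[OH-] = 10^(-pOH)
[OH-] = 10^(-1.15)
[OH-] = 0.0708 M

0.0708 M


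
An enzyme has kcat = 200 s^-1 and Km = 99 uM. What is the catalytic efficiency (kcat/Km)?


Catalytic efficiency = kcat / Km
= 200 / 99
= 2.0202 uM^-1*s^-1

2.0202 uM^-1*s^-1


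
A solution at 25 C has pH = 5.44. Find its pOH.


pOH = 14 - pH
pOH = 14 - 5.44
pOH = 8.56

8.56


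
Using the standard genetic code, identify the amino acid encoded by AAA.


Standard genetic code lookup.
Codon AAA -> Lys

Lys


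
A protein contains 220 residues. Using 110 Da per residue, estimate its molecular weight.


MW = n_residues * 110 Da
MW = 220 * 110
MW = 24200 Da

24200 Da


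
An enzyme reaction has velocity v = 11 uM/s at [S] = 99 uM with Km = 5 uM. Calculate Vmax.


Vmax = v * (Km + [S]) / [S]
Vmax = 11 * (5 + 99) / 99
Vmax = 11.5556 uM/s

11.5556 uM/s


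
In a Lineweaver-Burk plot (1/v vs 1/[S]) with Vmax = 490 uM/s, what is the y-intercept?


y-intercept = 1/Vmax
= 1/490
= 0.002 s/uM

0.002 s/uM


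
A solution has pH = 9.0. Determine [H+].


[H+] = 10^(-pH)
[H+] = 10^(-9.0)
[H+] = 1.000e-09 M

1.000e-09 M


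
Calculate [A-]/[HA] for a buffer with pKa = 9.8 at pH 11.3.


[A-]/[HA] = 10^(pH - pKa)
= 10^(11.3 - 9.8)
= 31.6228

31.6228


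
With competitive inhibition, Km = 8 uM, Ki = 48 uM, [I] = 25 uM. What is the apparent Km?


Km_app = Km * (1 + [I]/Ki)
Km_app = 8 * (1 + 25/48)
Km_app = 12.1667 uM

12.1667 uM


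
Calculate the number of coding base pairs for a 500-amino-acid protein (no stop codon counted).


Each amino acid = 1 codon = 3 bp
bp = 500 * 3 = 1500 bp

1500 bp


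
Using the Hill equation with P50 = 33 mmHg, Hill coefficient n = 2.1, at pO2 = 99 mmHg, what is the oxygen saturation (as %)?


Y = pO2^n / (P50^n + pO2^n)
Y = 99^2.1 / (33^2.1 + 99^2.1)
Y = 90.95%

90.95%


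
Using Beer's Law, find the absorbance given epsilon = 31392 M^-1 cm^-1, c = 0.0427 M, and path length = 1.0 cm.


A = epsilon * c * l
A = 31392 * 0.0427 * 1.0
A = 1340.4384

1340.4384


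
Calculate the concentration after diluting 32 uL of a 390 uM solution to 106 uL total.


C2 = C1 * V1 / V2
C2 = 390 * 32 / 106
C2 = 117.7358 uM

117.7358 uM


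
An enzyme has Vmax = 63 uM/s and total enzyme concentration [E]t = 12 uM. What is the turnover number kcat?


kcat = Vmax / [E]t
kcat = 63 / 12
kcat = 5.25 s^-1

5.25 s^-1


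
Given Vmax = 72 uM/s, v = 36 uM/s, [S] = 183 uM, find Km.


Km = [S] * (Vmax - v) / v
Km = 183 * (72 - 36) / 36
Km = 183.0 uM

183.0 uM


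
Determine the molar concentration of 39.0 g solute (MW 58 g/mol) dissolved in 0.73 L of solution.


C = (mass / MW) / volume
C = (39.0 / 58) / 0.73
C = 0.9211 M

0.9211 M


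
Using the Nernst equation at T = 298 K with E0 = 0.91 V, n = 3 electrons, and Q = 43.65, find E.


E = E0 - (RT/nF) * ln(Q)
E = 0.91 - (8.314 * 298 / (3 * 96485)) * ln(43.65)
E = 0.8777 V

0.8777 V


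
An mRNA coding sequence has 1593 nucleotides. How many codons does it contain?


codons = nucleotides / 3
codons = 1593 / 3 = 531

531


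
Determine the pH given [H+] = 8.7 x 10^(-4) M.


pH = -log10([H+])
pH = -log10(8.7 x 10^(-4))
pH = 3.0605

3.0605


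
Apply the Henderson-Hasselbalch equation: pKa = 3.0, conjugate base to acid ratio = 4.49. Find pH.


pH = pKa + log10([A-]/[HA])
pH = 3.0 + log10(4.49)
pH = 3.6522

3.6522


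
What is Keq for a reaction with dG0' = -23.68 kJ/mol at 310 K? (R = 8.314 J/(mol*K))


Keq = exp(-dG0 * 1000 / (R * T))
Keq = exp(-(-23.68) * 1000 / (8.314 * 310))
Keq = 9776.7973

9776.7973


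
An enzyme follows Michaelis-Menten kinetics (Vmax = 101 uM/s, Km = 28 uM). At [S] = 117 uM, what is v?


v = Vmax * [S] / (Km + [S])
v = 101 * 117 / (28 + 117)
v = 81.4966 uM/s

81.4966 uM/s


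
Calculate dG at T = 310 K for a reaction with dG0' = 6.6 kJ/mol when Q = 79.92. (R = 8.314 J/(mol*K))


dG = dG0' + RT * ln(Q) / 1000
dG = 6.6 + 8.314 * 310 * ln(79.92) / 1000
dG = 17.8914 kJ/mol

17.8914 kJ/mol


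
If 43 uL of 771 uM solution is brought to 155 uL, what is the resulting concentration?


C2 = C1 * V1 / V2
C2 = 771 * 43 / 155
C2 = 213.8903 uM

213.8903 uM


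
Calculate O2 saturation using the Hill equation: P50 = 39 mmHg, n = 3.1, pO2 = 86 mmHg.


Y = pO2^n / (P50^n + pO2^n)
Y = 86^3.1 / (39^3.1 + 86^3.1)
Y = 92.07%

92.07%


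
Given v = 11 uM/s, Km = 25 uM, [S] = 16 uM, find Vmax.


Vmax = v * (Km + [S]) / [S]
Vmax = 11 * (25 + 16) / 16
Vmax = 28.1875 uM/s

28.1875 uM/s


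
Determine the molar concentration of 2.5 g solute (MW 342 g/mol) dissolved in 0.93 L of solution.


C = (mass / MW) / volume
C = (2.5 / 342) / 0.93
C = 0.0079 M

0.0079 M


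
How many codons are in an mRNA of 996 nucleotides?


codons = nucleotides / 3
codons = 996 / 3 = 332

332


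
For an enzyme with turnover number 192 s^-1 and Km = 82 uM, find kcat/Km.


Catalytic efficiency = kcat / Km
= 192 / 82
= 2.3415 uM^-1*s^-1

2.3415 uM^-1*s^-1


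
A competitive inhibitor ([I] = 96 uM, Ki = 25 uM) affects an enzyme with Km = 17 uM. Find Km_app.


Km_app = Km * (1 + [I]/Ki)
Km_app = 17 * (1 + 96/25)
Km_app = 82.28 uM

82.28 uM


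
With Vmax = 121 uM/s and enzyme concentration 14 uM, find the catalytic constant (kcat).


kcat = Vmax / [E]t
kcat = 121 / 14
kcat = 8.6429 s^-1

8.6429 s^-1


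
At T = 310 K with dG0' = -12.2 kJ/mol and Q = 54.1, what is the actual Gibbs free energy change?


dG = dG0' + RT * ln(Q) / 1000
dG = -12.2 + 8.314 * 310 * ln(54.1) / 1000
dG = -1.9143 kJ/mol

-1.9143 kJ/mol


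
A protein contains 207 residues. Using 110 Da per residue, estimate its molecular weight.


MW = n_residues * 110 Da
MW = 207 * 110
MW = 22770 Da

22770 Da


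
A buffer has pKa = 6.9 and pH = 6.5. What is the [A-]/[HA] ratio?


[A-]/[HA] = 10^(pH - pKa)
= 10^(6.5 - 6.9)
= 0.3981

0.3981


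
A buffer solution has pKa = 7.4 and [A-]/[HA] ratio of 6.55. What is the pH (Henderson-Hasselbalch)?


pH = pKa + log10([A-]/[HA])
pH = 7.4 + log10(6.55)
pH = 8.2162

8.2162


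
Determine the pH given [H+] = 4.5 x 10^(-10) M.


pH = -log10([H+])
pH = -log10(4.5 x 10^(-10))
pH = 9.3468

9.3468


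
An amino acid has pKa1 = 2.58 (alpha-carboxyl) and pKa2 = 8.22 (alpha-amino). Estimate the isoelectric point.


pI = (pKa1 + pKa2) / 2
pI = (2.58 + 8.22) / 2
pI = 5.4

5.4


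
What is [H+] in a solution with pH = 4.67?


[H+] = 10^(-pH)
[H+] = 10^(-4.67)
[H+] = 2.138e-05 M

2.138e-05 M


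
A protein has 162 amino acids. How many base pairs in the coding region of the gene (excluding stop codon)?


Each amino acid = 1 codon = 3 bp
bp = 162 * 3 = 486 bp

486 bp


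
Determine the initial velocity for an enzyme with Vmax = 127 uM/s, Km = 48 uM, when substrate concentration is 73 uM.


v = Vmax * [S] / (Km + [S])
v = 127 * 73 / (48 + 73)
v = 76.6198 uM/s

76.6198 uM/s


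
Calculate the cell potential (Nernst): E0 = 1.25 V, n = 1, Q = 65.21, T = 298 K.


E = E0 - (RT/nF) * ln(Q)
E = 1.25 - (8.314 * 298 / (1 * 96485)) * ln(65.21)
E = 1.1427 V

1.1427 V


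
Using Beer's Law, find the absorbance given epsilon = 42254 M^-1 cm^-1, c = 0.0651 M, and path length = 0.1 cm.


A = epsilon * c * l
A = 42254 * 0.0651 * 0.1
A = 275.0735

275.0735


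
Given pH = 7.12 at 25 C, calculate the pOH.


pOH = 14 - pH
pOH = 14 - 7.12
pOH = 6.88

6.88


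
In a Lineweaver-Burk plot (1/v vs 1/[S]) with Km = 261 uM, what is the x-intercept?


x-intercept = -1/Km
= -1/261
= -0.0038 1/uM

-0.0038 1/uM


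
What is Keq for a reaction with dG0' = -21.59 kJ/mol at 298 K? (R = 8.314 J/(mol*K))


Keq = exp(-dG0 * 1000 / (R * T))
Keq = exp(-(-21.59) * 1000 / (8.314 * 298))
Keq = 6088.6193

6088.6193


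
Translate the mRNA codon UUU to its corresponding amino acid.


Standard genetic code lookup.
Codon UUU -> Phe

Phe


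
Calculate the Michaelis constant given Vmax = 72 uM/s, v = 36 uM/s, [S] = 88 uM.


Km = [S] * (Vmax - v) / v
Km = 88 * (72 - 36) / 36
Km = 88.0 uM

88.0 uM


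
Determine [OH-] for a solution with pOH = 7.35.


[OH-] = 10^(-pOH)
[OH-] = 10^(-7.35)
[OH-] = 4.467e-08 M

4.467e-08 M


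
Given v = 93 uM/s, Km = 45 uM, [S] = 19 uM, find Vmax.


Vmax = v * (Km + [S]) / [S]
Vmax = 93 * (45 + 19) / 19
Vmax = 313.2632 uM/s

313.2632 uM/s


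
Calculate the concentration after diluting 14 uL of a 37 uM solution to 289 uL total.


C2 = C1 * V1 / V2
C2 = 37 * 14 / 289
C2 = 1.7924 uM

1.7924 uM


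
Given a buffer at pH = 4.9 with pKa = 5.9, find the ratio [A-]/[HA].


[A-]/[HA] = 10^(pH - pKa)
= 10^(4.9 - 5.9)
= 0.1

0.1


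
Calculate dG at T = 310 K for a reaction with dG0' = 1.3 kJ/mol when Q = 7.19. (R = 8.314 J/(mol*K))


dG = dG0' + RT * ln(Q) / 1000
dG = 1.3 + 8.314 * 310 * ln(7.19) / 1000
dG = 6.3843 kJ/mol

6.3843 kJ/mol


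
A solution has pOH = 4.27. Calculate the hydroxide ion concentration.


[OH-] = 10^(-pOH)
[OH-] = 10^(-4.27)
[OH-] = 5.370e-05 M

5.370e-05 M


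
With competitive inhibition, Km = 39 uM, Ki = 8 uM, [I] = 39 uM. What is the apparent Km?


Km_app = Km * (1 + [I]/Ki)
Km_app = 39 * (1 + 39/8)
Km_app = 229.125 uM

229.125 uM


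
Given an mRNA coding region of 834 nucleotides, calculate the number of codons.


codons = nucleotides / 3
codons = 834 / 3 = 278

278


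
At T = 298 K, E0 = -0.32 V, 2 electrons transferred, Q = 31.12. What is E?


E = E0 - (RT/nF) * ln(Q)
E = -0.32 - (8.314 * 298 / (2 * 96485)) * ln(31.12)
E = -0.3641 V

-0.3641 V


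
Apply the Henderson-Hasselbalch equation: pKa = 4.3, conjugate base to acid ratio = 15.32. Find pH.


pH = pKa + log10([A-]/[HA])
pH = 4.3 + log10(15.32)
pH = 5.4853

5.4853


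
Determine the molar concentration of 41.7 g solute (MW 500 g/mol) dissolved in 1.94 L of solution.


C = (mass / MW) / volume
C = (41.7 / 500) / 1.94
C = 0.043 M

0.043 M


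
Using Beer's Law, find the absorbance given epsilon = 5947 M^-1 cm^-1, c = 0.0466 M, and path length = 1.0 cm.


A = epsilon * c * l
A = 5947 * 0.0466 * 1.0
A = 277.1302

277.1302


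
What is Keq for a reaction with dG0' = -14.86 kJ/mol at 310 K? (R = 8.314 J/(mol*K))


Keq = exp(-dG0 * 1000 / (R * T))
Keq = exp(-(-14.86) * 1000 / (8.314 * 310))
Keq = 319.1414

319.1414


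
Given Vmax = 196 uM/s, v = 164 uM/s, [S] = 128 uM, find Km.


Km = [S] * (Vmax - v) / v
Km = 128 * (196 - 164) / 164
Km = 24.9756 uM

24.9756 uM


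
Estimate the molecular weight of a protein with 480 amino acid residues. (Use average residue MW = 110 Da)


MW = n_residues * 110 Da
MW = 480 * 110
MW = 52800 Da

52800 Da


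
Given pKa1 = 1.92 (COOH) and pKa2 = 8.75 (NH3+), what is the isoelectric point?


pI = (pKa1 + pKa2) / 2
pI = (1.92 + 8.75) / 2
pI = 5.335

5.335


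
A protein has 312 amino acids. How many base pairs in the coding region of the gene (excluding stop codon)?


Each amino acid = 1 codon = 3 bp
bp = 312 * 3 = 936 bp

936 bp


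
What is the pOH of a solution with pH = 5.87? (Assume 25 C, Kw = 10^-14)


pOH = 14 - pH
pOH = 14 - 5.87
pOH = 8.13

8.13


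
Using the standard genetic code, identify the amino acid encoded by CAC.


Standard genetic code lookup.
Codon CAC -> His

His


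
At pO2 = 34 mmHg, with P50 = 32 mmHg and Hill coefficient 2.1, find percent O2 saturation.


Y = pO2^n / (P50^n + pO2^n)
Y = 34^2.1 / (32^2.1 + 34^2.1)
Y = 53.18%

53.18%


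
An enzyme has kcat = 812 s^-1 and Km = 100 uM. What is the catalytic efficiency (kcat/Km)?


Catalytic efficiency = kcat / Km
= 812 / 100
= 8.12 uM^-1*s^-1

8.12 uM^-1*s^-1


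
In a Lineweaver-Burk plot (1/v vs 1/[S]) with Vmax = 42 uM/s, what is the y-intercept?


y-intercept = 1/Vmax
= 1/42
= 0.0238 s/uM

0.0238 s/uM


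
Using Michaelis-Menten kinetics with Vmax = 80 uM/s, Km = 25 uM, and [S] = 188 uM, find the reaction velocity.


v = Vmax * [S] / (Km + [S])
v = 80 * 188 / (25 + 188)
v = 70.6103 uM/s

70.6103 uM/s


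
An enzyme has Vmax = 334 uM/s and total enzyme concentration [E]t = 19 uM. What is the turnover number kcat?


kcat = Vmax / [E]t
kcat = 334 / 19
kcat = 17.5789 s^-1

17.5789 s^-1


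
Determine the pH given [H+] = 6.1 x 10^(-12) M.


pH = -log10([H+])
pH = -log10(6.1 x 10^(-12))
pH = 11.2147

11.2147


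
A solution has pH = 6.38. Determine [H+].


[H+] = 10^(-pH)
[H+] = 10^(-6.38)
[H+] = 4.169e-07 M

4.169e-07 M


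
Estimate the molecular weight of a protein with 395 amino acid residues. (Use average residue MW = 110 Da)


MW = n_residues * 110 Da
MW = 395 * 110
MW = 43450 Da

43450 Da


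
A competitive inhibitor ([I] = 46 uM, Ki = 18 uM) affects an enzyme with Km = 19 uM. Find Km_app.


Km_app = Km * (1 + [I]/Ki)
Km_app = 19 * (1 + 46/18)
Km_app = 67.5556 uM

67.5556 uM
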